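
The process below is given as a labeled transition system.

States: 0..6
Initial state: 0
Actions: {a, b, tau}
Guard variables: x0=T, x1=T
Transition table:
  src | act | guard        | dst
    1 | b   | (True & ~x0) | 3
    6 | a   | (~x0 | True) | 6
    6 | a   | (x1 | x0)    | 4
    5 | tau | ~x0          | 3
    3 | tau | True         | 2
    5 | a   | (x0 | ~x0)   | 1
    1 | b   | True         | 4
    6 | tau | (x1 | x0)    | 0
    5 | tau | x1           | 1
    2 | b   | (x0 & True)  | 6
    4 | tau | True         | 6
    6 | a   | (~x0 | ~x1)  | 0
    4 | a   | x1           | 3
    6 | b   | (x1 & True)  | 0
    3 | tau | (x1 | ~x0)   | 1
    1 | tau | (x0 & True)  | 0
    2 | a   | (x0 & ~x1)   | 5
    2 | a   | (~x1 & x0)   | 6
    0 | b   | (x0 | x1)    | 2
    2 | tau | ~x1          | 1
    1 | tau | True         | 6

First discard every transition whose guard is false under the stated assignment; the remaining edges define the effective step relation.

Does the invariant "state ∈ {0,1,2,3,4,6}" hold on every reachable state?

Safe = {0,1,2,3,4,6}
R = {0,1,2,3,4,6}
  0: ✓
  1: ✓
  2: ✓
  3: ✓
  4: ✓
  6: ✓

Answer: INVARIANT HOLDS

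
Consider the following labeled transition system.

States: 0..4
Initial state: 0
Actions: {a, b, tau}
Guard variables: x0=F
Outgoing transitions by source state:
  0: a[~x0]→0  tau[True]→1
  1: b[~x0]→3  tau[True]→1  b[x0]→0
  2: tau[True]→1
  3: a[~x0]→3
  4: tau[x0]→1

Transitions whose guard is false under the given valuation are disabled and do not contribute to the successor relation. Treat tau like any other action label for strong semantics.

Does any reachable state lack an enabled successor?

Answer: DEADLOCK-FREE

Working:
R = {0,1,3}
  0: a→0  tau→1  [2 out]
  1: b→3  tau→1  [2 out]
  3: a→3  [1 out]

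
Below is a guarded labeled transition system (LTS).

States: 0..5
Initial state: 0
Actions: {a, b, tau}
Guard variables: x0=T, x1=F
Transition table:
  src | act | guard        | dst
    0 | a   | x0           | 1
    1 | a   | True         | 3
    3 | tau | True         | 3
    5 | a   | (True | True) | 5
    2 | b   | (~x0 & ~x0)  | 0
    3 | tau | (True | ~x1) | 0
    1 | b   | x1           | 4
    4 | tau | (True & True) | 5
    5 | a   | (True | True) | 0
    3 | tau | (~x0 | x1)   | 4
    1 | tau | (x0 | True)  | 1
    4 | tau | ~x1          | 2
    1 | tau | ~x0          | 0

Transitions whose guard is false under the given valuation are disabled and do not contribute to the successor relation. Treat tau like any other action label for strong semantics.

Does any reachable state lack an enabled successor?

R = {0,1,3}
  0: a→1  [deg 1]
  1: a→3  tau→1  [deg 2]
  3: tau→0  tau→3  [deg 2]

Answer: DEADLOCK-FREE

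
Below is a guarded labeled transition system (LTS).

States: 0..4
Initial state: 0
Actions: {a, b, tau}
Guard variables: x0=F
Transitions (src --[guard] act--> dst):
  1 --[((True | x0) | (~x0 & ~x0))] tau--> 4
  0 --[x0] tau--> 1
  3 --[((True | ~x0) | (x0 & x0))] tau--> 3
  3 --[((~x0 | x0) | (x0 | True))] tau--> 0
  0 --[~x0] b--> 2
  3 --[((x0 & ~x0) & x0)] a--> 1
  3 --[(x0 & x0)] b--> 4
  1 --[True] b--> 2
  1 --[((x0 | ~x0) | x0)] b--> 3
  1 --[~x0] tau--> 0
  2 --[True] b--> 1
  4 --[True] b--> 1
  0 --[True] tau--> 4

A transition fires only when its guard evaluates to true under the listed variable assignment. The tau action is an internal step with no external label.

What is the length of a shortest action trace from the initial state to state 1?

Answer: 2

Working:
BFS to 1:
  depth 0: {0}
  depth 1: {2,4}
  depth 2: {1}
first hit 1 at d=2 via b·b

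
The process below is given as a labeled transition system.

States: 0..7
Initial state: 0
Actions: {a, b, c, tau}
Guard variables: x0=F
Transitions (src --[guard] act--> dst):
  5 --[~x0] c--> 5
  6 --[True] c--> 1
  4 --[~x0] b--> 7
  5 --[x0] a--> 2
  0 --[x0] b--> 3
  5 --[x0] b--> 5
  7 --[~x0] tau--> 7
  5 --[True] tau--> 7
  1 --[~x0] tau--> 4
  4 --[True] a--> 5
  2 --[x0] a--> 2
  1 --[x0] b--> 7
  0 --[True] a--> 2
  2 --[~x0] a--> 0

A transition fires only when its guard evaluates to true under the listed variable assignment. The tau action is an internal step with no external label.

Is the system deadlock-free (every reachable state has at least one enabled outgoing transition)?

Reach set: {0,2}
  0: a→2  [1 exit(s)]
  2: a→0  [1 exit(s)]

Answer: DEADLOCK-FREE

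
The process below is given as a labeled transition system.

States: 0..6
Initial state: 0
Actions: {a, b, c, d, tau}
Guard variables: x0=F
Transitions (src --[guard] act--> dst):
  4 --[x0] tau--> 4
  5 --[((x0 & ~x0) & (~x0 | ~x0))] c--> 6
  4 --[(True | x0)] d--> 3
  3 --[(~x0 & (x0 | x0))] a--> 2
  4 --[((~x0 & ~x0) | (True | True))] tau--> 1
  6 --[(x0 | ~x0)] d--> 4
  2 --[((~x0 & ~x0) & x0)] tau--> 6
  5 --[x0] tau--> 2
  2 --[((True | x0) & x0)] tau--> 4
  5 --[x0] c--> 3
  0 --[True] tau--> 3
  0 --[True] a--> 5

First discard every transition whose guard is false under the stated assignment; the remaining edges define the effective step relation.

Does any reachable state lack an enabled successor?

Reachable = {0,3,5}
  0: a→5  tau→3  [2 out]
  3: ∅  [no exit]
  5: ∅  [no exit]
witness 3: tau

Answer: DEADLOCK at state 3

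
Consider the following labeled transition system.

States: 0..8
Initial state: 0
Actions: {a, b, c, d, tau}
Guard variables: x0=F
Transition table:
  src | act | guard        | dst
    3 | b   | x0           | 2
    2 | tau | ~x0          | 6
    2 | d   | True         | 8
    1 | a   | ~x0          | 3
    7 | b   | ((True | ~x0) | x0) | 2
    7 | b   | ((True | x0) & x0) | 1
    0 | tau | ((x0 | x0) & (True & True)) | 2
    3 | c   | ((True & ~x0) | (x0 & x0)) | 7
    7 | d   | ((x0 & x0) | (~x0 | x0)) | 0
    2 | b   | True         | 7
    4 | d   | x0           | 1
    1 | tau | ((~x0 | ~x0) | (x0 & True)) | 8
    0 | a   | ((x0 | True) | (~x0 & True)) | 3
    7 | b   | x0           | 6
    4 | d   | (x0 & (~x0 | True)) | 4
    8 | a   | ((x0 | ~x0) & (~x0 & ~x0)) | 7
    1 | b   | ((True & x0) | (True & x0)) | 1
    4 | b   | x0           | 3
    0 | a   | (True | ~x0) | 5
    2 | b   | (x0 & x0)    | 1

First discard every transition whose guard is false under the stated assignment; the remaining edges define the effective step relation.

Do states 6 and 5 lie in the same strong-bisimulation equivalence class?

Answer: BISIMILAR

Analysis:
Bisimulation quotient by refinement:
  P[0] = {{0,1,2,3,4,5,6,7,8}}
  P[1] = {{0,8},{1},{2},{3},{4,5,6},{7}}
  P[2] = {{0},{1},{2},{3},{4,5,6},{7},{8}}
7 equivalence class(es) (converged in 3)
6∈{4,5,6}, 5∈{4,5,6}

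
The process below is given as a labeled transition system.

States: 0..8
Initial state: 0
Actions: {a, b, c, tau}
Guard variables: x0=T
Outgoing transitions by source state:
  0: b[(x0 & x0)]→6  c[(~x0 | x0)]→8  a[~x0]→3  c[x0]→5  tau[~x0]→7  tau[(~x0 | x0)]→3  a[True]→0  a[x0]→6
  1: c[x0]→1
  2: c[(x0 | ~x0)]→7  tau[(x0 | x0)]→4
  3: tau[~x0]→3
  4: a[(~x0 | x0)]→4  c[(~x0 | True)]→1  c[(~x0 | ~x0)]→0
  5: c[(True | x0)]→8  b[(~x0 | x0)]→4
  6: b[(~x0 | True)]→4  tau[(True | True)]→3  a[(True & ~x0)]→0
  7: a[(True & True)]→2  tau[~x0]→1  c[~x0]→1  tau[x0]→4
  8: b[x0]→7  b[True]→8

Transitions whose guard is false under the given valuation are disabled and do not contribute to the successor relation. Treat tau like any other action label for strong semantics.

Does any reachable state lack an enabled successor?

Answer: DEADLOCK at state 3

Trace:
R = {0,1,2,3,4,5,6,7,8}
  0: a→0  a→6  b→6  c→5  c→8  tau→3  [6 exit(s)]
  1: c→1  [1 exit(s)]
  2: c→7  tau→4  [2 exit(s)]
  3: ∅  [STUCK]
  4: a→4  c→1  [2 exit(s)]
  5: b→4  c→8  [2 exit(s)]
  6: b→4  tau→3  [2 exit(s)]
  7: a→2  tau→4  [2 exit(s)]
  8: b→7  b→8  [2 exit(s)]
trace reaching 3: tau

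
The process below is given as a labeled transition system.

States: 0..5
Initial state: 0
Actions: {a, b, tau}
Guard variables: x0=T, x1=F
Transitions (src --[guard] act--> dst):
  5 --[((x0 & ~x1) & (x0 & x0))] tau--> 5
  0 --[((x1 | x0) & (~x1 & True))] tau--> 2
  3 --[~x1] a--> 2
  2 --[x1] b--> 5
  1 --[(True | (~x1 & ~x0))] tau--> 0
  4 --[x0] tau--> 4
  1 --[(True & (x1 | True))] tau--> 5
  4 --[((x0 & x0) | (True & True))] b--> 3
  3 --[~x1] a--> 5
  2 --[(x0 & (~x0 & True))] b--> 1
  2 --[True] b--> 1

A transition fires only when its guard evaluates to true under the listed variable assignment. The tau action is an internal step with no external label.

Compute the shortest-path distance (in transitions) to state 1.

Answer: 2

Analysis:
Layered search for 1:
  L0 = {0}
  L1 = {2}
  L2 = {1}
1 enters at depth 2; path tau·b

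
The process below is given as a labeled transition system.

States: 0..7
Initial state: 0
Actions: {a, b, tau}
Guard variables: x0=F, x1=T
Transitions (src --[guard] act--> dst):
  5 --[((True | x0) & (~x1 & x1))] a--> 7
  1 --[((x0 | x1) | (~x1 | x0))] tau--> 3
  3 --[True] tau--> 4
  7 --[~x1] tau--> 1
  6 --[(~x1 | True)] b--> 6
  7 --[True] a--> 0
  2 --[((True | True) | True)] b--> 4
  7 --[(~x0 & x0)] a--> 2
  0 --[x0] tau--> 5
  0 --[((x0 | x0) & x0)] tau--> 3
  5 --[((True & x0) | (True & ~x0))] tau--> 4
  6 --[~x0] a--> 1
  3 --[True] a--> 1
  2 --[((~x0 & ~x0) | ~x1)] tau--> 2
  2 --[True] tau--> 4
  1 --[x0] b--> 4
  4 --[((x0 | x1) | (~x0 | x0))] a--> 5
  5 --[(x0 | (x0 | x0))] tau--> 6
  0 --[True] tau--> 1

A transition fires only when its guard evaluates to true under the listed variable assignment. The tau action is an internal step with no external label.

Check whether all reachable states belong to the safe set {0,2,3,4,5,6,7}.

Inv-set: {0,2,3,4,5,6,7}
Reach set: {0,1,3,4,5}
  0: ✓
  1: outside
  3: ✓
  4: ✓
  5: ✓
counterexample path to 1: tau

Answer: INVARIANT VIOLATED at state 1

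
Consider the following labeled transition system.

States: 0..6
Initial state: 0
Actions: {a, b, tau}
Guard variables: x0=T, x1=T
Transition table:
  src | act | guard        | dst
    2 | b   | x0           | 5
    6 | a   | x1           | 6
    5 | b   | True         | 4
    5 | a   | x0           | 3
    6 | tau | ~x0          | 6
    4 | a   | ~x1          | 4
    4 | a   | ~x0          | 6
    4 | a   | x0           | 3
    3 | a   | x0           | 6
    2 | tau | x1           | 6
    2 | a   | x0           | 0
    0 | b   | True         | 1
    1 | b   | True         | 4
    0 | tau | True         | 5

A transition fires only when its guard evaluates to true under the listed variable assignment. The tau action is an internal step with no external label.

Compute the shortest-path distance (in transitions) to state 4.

Answer: 2

Analysis:
BFS to 4:
  L0 = {0}
  L1 = {1,5}
  L2 = {3,4}
depth(4)=2, e.g. b·b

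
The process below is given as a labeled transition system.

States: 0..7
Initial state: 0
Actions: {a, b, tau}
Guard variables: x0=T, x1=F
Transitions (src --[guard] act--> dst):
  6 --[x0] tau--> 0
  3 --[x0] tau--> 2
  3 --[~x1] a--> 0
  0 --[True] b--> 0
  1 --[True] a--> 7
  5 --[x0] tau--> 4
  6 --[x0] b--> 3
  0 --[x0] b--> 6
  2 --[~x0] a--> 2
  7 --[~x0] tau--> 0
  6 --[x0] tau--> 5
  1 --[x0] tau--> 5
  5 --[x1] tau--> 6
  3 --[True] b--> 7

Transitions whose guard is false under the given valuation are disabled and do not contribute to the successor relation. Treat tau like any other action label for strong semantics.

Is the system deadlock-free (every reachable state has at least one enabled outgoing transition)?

Answer: DEADLOCK at state 2

Working:
R = {0,2,3,4,5,6,7}
  0: b→0  b→6  [2 out]
  2: ∅  [STUCK]
  3: a→0  b→7  tau→2  [3 out]
  4: ∅  [STUCK]
  5: tau→4  [1 out]
  6: b→3  tau→0  tau→5  [3 out]
  7: ∅  [STUCK]
witness 2: b·b·tau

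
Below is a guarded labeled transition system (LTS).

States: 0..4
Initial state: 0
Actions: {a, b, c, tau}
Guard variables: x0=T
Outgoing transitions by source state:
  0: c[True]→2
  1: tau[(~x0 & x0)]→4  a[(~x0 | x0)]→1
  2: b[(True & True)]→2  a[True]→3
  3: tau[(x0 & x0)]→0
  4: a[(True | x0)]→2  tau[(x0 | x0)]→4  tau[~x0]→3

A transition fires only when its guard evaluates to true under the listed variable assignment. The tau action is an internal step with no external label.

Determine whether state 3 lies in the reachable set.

Answer: REACHABLE

Working:
After dropping false guards: 7 live edges.
Layer 0: {0}
Layer 1: {2}  total {0,2}
Layer 2: {3}  total {0,2,3}
R = {0,2,3}
trace reaching 3: c·a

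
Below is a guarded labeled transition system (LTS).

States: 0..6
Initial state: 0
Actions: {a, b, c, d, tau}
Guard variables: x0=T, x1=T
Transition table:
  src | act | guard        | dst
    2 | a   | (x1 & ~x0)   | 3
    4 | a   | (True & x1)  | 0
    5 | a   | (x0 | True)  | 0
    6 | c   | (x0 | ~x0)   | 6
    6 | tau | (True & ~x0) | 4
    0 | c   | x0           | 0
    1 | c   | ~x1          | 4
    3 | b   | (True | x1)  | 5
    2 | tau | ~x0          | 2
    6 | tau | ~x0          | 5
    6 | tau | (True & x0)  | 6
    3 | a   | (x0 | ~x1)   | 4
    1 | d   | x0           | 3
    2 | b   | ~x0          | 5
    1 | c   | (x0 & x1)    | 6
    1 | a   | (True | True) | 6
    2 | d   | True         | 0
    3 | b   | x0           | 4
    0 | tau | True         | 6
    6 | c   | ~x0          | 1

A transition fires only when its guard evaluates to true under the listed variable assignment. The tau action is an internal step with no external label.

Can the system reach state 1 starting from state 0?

Guard filter leaves 13 enabled edge(s).
L0 = {0}
L1 = {6}  cumulative {0,6}
Reachable = {0,6}

Answer: UNREACHABLE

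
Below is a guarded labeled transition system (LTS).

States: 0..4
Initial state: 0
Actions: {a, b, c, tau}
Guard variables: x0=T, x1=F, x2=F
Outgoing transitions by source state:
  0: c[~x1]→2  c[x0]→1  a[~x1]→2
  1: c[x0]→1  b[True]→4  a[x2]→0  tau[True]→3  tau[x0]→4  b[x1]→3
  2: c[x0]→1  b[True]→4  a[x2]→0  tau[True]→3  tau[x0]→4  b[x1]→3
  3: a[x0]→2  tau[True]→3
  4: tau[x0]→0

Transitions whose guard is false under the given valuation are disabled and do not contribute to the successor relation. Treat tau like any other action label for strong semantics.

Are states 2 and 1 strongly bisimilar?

Answer: BISIMILAR

Analysis:
Compute ~ classes (split until stable):
  π0 = {{0,1,2,3,4}}
  π1 = {{0},{1,2},{3},{4}}
4 equivalence class(es) (converged in 2)
[2]={1,2}  [1]={1,2}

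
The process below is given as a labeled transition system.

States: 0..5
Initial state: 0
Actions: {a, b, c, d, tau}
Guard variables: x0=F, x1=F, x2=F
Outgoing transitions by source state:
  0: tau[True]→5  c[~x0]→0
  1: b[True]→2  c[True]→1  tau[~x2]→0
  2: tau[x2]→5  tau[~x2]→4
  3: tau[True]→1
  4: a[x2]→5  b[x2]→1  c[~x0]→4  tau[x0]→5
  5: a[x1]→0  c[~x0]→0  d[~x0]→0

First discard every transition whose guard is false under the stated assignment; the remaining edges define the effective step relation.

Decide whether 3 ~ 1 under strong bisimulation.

Answer: NOT BISIMILAR

Trace:
Bisimulation quotient by refinement:
  π0 = {{0,1,2,3,4,5}}
  π1 = {{0},{1},{2,3},{4},{5}}
  π2 = {{0},{1},{2},{3},{4},{5}}
stable after 3 split(s): 6 block(s)
3∈{3}, 1∈{1}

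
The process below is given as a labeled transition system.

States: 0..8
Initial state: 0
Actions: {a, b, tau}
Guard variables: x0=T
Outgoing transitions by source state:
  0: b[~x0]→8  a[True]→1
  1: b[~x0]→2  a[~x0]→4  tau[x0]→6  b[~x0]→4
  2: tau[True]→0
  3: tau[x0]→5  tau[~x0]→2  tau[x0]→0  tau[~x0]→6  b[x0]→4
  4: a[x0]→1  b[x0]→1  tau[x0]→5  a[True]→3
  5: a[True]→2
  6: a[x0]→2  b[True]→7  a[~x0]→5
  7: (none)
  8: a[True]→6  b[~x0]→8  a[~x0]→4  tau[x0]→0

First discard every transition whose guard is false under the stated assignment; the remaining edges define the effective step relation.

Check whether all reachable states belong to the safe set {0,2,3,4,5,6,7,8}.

Answer: INVARIANT VIOLATED at state 1

Trace:
Safe = {0,2,3,4,5,6,7,8}
Reachable = {0,1,2,6,7}
  0: ok
  1: ✗ unsafe
  2: ok
  6: ok
  7: ok
counterexample path to 1: a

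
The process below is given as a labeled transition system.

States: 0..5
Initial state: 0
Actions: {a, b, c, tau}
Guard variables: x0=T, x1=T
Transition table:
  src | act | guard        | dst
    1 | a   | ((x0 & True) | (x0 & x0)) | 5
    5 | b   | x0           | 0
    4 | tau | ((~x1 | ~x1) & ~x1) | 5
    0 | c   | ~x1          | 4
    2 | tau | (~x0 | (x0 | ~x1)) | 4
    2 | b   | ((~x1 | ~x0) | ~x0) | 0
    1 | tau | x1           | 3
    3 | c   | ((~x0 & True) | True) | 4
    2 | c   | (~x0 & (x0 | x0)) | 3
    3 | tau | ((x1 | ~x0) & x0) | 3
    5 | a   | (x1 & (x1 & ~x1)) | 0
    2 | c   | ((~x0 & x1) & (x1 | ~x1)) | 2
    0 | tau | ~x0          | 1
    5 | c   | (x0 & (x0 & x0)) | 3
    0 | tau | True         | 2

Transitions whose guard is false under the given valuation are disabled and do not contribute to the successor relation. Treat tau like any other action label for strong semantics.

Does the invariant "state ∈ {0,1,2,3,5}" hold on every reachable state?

Allowed set {0,1,2,3,5}
Reachable = {0,2,4}
  0: safe
  2: safe
  4: outside
counterexample path to 4: tau·tau

Answer: INVARIANT VIOLATED at state 4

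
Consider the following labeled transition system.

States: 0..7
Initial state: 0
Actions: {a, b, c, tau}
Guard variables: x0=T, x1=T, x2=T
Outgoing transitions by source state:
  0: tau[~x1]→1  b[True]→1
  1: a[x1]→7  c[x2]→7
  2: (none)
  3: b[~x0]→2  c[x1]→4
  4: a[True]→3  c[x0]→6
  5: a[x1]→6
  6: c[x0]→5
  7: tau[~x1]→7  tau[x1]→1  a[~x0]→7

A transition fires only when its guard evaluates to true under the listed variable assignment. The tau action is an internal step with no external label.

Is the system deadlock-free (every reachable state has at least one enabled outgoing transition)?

Reachable = {0,1,7}
  0: b→1  [1 exit(s)]
  1: a→7  c→7  [2 exit(s)]
  7: tau→1  [1 exit(s)]

Answer: DEADLOCK-FREE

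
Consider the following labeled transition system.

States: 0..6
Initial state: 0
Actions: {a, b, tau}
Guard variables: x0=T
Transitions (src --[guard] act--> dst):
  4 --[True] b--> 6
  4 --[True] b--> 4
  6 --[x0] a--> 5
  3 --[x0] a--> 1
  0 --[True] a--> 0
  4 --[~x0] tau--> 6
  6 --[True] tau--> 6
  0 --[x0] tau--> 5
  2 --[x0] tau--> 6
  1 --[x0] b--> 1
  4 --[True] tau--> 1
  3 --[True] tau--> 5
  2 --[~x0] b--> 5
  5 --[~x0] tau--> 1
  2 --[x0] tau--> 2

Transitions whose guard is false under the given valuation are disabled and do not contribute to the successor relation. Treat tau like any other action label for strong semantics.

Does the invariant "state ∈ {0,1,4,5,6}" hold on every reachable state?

Answer: INVARIANT HOLDS

Working:
Safe = {0,1,4,5,6}
Reachable = {0,5}
  0: ok
  5: ok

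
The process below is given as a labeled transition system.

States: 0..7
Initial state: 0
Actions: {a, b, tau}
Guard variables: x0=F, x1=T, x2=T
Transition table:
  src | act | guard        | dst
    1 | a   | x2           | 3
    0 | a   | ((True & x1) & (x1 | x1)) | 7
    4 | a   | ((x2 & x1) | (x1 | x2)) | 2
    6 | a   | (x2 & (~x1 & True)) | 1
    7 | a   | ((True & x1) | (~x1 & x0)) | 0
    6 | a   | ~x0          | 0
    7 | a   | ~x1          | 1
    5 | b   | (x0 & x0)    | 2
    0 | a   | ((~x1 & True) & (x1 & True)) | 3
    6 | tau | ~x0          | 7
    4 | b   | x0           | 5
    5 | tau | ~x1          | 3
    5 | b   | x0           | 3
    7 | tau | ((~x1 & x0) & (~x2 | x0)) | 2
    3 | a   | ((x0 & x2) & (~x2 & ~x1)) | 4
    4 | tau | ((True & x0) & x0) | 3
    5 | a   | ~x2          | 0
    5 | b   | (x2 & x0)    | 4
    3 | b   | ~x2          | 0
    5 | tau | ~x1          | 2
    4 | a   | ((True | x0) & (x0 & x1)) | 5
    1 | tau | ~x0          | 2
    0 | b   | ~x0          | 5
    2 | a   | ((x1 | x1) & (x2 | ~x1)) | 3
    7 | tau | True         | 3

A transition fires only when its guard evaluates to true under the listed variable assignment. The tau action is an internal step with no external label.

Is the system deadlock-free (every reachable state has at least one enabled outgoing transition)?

Answer: DEADLOCK at state 3

Trace:
Reach set: {0,3,5,7}
  0: a→7  b→5  [2 exit(s)]
  3: ∅  [STUCK]
  5: ∅  [STUCK]
  7: a→0  tau→3  [2 exit(s)]
witness 3: a·tau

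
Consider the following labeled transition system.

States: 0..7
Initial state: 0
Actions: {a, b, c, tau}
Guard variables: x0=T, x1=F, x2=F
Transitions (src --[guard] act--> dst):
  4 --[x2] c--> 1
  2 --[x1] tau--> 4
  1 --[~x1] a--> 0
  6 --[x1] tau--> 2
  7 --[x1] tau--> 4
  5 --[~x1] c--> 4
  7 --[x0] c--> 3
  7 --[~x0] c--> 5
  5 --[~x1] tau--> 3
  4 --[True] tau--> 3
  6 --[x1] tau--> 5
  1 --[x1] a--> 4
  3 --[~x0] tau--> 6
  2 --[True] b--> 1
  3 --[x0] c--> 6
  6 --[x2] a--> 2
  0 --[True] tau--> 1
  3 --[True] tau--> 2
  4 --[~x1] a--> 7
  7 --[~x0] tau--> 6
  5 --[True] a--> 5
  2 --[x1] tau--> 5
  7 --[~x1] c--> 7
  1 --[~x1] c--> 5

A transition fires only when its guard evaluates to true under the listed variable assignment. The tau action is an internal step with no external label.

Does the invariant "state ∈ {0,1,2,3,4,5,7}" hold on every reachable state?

Answer: INVARIANT VIOLATED at state 6

Working:
Safe = {0,1,2,3,4,5,7}
Reach set: {0,1,2,3,4,5,6,7}
  0: ok
  1: ok
  2: ok
  3: ok
  4: ok
  5: ok
  6: outside
  7: ok
witness against invariant: tau·c·tau·c → 6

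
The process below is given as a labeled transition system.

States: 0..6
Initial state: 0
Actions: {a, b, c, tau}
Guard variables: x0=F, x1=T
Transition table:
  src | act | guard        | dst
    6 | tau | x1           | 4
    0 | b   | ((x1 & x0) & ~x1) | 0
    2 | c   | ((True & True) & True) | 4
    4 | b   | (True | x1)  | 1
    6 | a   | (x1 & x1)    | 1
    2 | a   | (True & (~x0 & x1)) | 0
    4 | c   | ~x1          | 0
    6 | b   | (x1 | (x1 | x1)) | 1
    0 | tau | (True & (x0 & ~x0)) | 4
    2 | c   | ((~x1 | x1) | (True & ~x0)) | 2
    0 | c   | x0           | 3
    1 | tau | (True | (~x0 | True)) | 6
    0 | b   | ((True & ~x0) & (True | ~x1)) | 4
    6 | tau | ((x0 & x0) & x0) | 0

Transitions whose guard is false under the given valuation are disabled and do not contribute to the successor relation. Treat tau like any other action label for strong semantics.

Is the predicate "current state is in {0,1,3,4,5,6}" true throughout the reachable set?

Allowed set {0,1,3,4,5,6}
R = {0,1,4,6}
  0: ok
  1: ok
  4: ok
  6: ok

Answer: INVARIANT HOLDS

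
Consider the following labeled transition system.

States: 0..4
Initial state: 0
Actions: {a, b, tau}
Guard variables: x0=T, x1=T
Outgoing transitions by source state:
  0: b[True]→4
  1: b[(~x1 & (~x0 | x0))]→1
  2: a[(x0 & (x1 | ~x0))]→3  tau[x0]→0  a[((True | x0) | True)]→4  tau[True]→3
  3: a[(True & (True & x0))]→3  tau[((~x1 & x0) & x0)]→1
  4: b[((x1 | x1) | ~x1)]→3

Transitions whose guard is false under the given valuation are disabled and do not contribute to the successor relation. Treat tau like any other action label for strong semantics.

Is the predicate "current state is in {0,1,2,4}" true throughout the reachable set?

Answer: INVARIANT VIOLATED at state 3

Working:
Allowed set {0,1,2,4}
R = {0,3,4}
  0: ✓
  3: VIOLATES
  4: ✓
reach 3 via b·b — violates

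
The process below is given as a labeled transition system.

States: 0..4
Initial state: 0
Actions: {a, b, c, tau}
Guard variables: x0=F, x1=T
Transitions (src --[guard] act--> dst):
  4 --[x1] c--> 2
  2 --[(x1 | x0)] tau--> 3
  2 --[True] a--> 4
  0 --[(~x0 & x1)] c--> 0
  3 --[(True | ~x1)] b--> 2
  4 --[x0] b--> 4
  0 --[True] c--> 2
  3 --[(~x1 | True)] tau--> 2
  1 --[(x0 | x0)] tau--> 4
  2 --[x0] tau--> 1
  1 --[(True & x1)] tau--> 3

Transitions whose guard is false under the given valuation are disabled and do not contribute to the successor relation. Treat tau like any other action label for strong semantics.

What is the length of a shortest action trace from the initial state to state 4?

Answer: 2

Working:
BFS to 4:
  Layer 0: {0}
  Layer 1: {2}
  Layer 2: {3,4}
depth(4)=2, e.g. c·a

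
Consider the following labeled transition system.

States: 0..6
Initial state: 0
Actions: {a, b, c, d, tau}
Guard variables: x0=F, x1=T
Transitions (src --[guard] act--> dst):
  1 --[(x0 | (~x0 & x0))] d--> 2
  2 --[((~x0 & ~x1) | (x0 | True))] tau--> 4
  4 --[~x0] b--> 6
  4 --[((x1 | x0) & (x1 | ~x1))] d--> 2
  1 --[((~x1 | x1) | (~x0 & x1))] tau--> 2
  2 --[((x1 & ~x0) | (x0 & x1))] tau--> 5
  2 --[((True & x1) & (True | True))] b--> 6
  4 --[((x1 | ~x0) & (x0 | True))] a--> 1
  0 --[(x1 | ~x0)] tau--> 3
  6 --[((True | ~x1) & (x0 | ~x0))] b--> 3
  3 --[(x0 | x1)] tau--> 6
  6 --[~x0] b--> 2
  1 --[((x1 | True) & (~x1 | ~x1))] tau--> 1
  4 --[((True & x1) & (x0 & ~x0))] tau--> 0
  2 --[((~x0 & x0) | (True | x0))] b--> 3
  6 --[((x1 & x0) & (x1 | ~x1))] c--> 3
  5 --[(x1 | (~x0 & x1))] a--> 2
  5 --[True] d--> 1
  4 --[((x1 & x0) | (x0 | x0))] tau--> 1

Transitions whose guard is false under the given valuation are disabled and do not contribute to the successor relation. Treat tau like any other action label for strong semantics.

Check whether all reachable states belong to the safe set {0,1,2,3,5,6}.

Safe = {0,1,2,3,5,6}
R = {0,1,2,3,4,5,6}
  0: safe
  1: safe
  2: safe
  3: safe
  4: VIOLATES
  5: safe
  6: safe
witness against invariant: tau·tau·b·tau → 4

Answer: INVARIANT VIOLATED at state 4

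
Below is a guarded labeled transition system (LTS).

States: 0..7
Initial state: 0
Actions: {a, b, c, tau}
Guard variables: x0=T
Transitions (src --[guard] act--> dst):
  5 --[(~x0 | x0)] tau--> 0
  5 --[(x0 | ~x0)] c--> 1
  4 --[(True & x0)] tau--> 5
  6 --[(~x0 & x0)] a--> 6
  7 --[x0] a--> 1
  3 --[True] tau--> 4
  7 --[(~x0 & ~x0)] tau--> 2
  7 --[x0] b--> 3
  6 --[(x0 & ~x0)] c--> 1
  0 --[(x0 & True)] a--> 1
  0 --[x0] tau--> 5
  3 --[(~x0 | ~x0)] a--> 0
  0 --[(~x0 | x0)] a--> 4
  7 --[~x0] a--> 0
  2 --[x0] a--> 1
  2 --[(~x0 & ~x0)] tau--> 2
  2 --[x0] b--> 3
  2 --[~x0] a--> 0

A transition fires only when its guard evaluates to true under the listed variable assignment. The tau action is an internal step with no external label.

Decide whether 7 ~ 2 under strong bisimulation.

Answer: BISIMILAR

Trace:
Bisimulation quotient by refinement:
  P[0] = {{0,1,2,3,4,5,6,7}}
  P[1] = {{0},{1,6},{2,7},{3,4},{5}}
  P[2] = {{0},{1,6},{2,7},{3},{4},{5}}
6 equivalence class(es) (converged in 3)
7∈{2,7}, 2∈{2,7}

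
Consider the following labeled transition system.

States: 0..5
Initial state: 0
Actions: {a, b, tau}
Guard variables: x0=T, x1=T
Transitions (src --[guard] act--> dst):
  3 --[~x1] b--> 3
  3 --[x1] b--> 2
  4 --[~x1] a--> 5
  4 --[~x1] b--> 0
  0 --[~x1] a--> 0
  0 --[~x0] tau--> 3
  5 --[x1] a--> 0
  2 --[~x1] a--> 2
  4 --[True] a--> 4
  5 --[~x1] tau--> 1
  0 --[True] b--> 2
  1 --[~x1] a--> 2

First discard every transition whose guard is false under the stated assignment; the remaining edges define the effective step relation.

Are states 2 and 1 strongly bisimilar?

Answer: BISIMILAR

Analysis:
Bisimulation quotient by refinement:
  P[0] = {{0,1,2,3,4,5}}
  P[1] = {{0,3},{1,2},{4,5}}
  P[2] = {{0,3},{1,2},{4},{5}}
Fixed point at round 3; 4 class(es).
[2]={1,2}  [1]={1,2}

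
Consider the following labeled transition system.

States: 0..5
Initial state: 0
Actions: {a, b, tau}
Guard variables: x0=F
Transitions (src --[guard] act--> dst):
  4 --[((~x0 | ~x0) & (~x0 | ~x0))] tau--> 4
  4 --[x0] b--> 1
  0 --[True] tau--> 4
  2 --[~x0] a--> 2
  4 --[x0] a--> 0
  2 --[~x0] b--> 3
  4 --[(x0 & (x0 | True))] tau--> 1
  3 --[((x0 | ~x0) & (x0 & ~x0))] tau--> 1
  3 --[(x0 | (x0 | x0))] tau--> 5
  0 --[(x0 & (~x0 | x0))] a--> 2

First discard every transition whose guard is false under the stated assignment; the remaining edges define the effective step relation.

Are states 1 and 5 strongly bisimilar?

Bisimulation quotient by refinement:
  P[0] = {{0,1,2,3,4,5}}
  P[1] = {{0,4},{1,3,5},{2}}
3 equivalence class(es) (converged in 2)
[1]={1,3,5}  [5]={1,3,5}

Answer: BISIMILAR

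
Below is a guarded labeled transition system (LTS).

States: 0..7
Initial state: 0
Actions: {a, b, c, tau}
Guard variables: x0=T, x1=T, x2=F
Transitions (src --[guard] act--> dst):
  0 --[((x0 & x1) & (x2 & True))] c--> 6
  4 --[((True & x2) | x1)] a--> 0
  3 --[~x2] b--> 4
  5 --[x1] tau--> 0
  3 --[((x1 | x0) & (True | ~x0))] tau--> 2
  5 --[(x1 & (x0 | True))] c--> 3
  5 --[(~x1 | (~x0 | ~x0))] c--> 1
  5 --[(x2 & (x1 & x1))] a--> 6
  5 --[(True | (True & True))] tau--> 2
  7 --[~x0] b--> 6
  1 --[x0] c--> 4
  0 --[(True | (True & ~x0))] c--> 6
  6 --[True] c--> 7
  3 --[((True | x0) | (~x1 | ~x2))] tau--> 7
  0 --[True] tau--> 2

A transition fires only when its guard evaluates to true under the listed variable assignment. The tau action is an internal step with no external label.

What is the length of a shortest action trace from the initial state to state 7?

Answer: 2

Analysis:
BFS to 7:
  depth 0: {0}
  depth 1: {2,6}
  depth 2: {7}
depth(7)=2, e.g. c·c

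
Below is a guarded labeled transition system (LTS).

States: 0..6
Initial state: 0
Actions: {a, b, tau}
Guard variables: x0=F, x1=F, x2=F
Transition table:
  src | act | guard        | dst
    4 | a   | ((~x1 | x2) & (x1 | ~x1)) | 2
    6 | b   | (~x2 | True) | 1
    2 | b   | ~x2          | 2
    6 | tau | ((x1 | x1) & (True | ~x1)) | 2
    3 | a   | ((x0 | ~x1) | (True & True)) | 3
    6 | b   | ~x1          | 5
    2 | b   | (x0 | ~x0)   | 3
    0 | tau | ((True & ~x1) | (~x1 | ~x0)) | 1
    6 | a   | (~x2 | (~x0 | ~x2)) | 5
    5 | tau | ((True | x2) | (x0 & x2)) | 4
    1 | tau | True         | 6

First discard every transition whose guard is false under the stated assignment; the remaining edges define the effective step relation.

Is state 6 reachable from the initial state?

Guard filter leaves 10 enabled edge(s).
Layer 0: {0}
Layer 1: {1}  total {0,1}
Layer 2: {6}  total {0,1,6}
Layer 3: {5}  total {0,1,5,6}
Layer 4: {4}  total {0,1,4,5,6}
Layer 5: {2}  total {0,1,2,4,5,6}
Layer 6: {3}  total {0,1,2,3,4,5,6}
R = {0,1,2,3,4,5,6}
trace reaching 6: tau·tau

Answer: REACHABLE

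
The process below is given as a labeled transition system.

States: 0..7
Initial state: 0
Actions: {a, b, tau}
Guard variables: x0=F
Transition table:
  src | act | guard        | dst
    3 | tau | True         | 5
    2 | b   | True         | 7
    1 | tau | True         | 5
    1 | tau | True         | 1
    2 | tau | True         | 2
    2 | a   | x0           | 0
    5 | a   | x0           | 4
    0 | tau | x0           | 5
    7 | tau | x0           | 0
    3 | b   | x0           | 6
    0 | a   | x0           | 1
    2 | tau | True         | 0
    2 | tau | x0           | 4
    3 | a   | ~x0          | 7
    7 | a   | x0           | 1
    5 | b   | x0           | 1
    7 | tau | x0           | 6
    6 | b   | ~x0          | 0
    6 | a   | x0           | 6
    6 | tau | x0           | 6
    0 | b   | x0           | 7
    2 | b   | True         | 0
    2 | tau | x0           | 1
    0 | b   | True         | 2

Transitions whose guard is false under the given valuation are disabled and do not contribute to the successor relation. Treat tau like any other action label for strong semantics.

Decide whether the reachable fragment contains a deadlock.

Reachable = {0,2,7}
  0: b→2  [1 out]
  2: b→0  b→7  tau→0  tau→2  [4 out]
  7: ∅  [STUCK]
trace reaching 7: b·b

Answer: DEADLOCK at state 7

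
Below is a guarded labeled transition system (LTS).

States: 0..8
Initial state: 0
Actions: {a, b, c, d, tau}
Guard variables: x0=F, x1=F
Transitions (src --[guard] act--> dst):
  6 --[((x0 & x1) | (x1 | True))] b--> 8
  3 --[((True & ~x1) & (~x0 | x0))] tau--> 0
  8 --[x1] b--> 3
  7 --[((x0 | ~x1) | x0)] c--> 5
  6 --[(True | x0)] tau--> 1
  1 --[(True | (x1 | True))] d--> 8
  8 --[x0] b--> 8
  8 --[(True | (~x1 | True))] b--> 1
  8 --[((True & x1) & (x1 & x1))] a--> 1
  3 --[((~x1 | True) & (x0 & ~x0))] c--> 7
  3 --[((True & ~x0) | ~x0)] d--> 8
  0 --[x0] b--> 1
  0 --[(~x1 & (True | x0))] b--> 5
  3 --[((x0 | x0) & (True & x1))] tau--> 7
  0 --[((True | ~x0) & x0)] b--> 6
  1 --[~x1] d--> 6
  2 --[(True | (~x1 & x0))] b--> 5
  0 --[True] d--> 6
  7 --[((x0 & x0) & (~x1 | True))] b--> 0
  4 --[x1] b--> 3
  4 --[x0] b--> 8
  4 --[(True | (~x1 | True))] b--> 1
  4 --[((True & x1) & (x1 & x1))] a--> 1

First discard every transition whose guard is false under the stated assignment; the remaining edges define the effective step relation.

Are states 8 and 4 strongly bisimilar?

Answer: BISIMILAR

Working:
Compute ~ classes (split until stable):
  π0 = {{0,1,2,3,4,5,6,7,8}}
  π1 = {{0},{1},{2,4,8},{3},{5},{6},{7}}
  π2 = {{0},{1},{2},{3},{4,8},{5},{6},{7}}
8 equivalence class(es) (converged in 3)
[8]={4,8}  [4]={4,8}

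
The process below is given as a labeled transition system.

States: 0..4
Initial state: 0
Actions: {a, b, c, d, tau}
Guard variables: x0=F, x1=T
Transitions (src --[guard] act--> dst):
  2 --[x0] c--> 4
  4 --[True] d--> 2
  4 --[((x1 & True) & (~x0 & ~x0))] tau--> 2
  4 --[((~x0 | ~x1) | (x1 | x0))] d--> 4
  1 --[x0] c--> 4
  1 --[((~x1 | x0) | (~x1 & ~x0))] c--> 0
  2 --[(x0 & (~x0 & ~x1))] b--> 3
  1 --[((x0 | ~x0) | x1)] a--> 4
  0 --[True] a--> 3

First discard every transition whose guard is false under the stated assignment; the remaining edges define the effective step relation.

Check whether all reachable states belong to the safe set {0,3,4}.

Allowed set {0,3,4}
Reach set: {0,3}
  0: safe
  3: safe

Answer: INVARIANT HOLDS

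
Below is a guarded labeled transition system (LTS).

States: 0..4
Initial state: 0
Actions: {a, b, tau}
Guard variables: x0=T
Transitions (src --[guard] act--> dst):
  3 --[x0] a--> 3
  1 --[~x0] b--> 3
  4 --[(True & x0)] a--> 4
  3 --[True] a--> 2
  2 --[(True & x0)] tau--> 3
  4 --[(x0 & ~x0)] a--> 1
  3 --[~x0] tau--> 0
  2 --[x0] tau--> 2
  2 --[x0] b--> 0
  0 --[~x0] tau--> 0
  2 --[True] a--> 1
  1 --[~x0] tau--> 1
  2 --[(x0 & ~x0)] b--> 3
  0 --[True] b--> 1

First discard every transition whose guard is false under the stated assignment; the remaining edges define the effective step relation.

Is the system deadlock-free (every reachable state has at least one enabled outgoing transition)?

Answer: DEADLOCK at state 1

Working:
Reachable = {0,1}
  0: b→1  [deg 1]
  1: ∅  [STUCK]
Path to 1: b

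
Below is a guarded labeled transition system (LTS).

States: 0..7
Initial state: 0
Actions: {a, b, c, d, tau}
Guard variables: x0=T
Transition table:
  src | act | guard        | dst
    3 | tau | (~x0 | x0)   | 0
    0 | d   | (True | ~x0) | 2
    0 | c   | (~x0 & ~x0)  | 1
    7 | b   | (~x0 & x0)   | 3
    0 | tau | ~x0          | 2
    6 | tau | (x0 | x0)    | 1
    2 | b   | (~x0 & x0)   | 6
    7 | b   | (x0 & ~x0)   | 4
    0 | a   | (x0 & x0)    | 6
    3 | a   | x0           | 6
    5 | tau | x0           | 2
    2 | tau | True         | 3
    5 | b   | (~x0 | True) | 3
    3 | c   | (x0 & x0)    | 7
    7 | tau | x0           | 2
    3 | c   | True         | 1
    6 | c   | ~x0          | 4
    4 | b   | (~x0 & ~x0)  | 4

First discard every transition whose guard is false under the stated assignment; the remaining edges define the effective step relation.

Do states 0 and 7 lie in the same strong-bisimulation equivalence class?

Bisimulation quotient by refinement:
  round 0: {{0,1,2,3,4,5,6,7}}
  round 1: {{0},{1,4},{2,6,7},{3},{5}}
  round 2: {{0},{1,4},{2},{3},{5},{6},{7}}
stable after 3 split(s): 7 block(s)
[0]={0}  [7]={7}

Answer: NOT BISIMILAR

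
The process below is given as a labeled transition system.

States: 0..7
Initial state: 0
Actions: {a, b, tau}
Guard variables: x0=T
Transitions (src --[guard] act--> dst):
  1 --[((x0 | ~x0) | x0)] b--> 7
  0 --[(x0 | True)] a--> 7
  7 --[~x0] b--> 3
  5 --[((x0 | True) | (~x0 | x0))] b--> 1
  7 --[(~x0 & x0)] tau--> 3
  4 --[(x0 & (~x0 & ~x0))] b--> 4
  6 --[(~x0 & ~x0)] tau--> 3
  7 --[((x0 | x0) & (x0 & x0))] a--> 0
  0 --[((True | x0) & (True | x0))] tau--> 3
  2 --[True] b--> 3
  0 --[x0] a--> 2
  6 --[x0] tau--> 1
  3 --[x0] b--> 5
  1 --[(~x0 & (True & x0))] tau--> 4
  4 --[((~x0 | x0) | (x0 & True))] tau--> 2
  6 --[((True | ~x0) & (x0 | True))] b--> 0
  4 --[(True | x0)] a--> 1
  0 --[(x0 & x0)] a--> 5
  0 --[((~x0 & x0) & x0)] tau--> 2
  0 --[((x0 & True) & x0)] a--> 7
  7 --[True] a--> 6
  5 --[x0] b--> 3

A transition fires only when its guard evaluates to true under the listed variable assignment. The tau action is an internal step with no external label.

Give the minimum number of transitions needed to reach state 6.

Answer: 2

Analysis:
BFS to 6:
  depth 0: {0}
  depth 1: {2,3,5,7}
  depth 2: {1,6}
6 enters at depth 2; path a·a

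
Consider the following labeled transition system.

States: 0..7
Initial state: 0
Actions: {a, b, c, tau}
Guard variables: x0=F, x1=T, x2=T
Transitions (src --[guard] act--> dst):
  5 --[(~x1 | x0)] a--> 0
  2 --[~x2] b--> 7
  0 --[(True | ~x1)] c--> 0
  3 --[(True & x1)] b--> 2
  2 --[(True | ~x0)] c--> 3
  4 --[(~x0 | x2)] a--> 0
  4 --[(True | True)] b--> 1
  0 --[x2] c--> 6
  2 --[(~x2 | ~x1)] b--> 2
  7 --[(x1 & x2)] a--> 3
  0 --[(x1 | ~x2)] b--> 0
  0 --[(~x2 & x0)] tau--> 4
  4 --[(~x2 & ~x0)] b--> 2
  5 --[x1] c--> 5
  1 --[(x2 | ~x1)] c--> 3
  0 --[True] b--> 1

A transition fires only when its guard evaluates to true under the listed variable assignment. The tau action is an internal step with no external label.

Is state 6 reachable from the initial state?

Answer: REACHABLE

Trace:
11 transition(s) survive guard evaluation.
Layer 0: {0}
Layer 1: {1,6}  cumulative {0,1,6}
Layer 2: {3}  cumulative {0,1,3,6}
Layer 3: {2}  cumulative {0,1,2,3,6}
Reach set: {0,1,2,3,6}
Path to 6: c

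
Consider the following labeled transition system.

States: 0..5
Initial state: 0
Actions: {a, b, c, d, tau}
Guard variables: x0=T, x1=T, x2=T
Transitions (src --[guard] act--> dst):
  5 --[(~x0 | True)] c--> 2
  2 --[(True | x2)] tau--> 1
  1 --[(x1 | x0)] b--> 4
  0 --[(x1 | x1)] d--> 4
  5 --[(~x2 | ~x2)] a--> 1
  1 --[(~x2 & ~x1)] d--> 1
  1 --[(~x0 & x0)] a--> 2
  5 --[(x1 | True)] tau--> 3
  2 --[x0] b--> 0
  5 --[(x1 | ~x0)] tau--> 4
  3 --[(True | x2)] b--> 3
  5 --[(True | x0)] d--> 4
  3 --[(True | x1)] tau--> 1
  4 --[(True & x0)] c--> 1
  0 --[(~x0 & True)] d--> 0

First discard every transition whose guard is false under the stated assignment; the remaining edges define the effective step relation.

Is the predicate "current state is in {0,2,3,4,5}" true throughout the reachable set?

Answer: INVARIANT VIOLATED at state 1

Working:
Inv-set: {0,2,3,4,5}
R = {0,1,4}
  0: safe
  1: ✗ unsafe
  4: safe
witness against invariant: d·c → 1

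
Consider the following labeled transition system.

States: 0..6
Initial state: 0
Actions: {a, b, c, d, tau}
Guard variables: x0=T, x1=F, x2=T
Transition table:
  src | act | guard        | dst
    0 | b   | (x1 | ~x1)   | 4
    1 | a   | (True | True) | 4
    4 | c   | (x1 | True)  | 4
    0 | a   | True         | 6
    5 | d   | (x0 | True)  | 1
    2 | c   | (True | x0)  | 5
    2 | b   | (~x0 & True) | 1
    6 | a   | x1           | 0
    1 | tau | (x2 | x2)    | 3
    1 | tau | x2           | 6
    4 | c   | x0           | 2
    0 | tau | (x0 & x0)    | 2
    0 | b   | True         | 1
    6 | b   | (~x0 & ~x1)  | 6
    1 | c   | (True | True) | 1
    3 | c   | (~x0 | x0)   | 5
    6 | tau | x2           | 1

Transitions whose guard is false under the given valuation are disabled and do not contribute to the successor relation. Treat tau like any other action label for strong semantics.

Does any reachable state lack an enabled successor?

Answer: DEADLOCK-FREE

Analysis:
Reach set: {0,1,2,3,4,5,6}
  0: a→6  b→1  b→4  tau→2  [4 out]
  1: a→4  c→1  tau→3  tau→6  [4 out]
  2: c→5  [1 out]
  3: c→5  [1 out]
  4: c→2  c→4  [2 out]
  5: d→1  [1 out]
  6: tau→1  [1 out]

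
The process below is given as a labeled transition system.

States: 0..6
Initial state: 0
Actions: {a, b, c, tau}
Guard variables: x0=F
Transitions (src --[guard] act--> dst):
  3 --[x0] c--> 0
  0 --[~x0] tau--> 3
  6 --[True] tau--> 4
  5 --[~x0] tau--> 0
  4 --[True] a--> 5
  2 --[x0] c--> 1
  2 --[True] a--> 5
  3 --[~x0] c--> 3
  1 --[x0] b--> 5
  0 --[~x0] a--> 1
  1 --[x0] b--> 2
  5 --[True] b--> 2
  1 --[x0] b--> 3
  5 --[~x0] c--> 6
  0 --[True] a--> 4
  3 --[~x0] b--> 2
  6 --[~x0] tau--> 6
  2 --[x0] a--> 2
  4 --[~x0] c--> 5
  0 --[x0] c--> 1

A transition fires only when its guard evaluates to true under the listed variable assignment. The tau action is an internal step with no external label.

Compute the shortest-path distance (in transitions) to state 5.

Answer: 2

Working:
BFS to 5:
  Layer 0: {0}
  Layer 1: {1,3,4}
  Layer 2: {2,5}
depth(5)=2, e.g. a·a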